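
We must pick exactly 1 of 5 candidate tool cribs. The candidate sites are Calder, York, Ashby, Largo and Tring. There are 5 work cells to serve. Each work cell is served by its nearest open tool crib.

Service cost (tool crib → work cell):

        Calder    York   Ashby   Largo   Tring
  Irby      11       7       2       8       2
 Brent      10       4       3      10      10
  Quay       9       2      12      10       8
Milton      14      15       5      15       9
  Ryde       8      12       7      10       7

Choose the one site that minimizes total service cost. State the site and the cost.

With exactly 1 open, each work cell uses its cheapest among the chosen.
{Ashby}: Irby→Ashby 2, Brent→Ashby 3, Quay→Ashby 12, Milton→Ashby 5, Ryde→Ashby 7. Service cost 29.
{Tring}: service cost 36
{York}: service cost 40
Among all 5 size-1 choices, {Ashby} is lowest.

Choose Ashby only; total service cost 29.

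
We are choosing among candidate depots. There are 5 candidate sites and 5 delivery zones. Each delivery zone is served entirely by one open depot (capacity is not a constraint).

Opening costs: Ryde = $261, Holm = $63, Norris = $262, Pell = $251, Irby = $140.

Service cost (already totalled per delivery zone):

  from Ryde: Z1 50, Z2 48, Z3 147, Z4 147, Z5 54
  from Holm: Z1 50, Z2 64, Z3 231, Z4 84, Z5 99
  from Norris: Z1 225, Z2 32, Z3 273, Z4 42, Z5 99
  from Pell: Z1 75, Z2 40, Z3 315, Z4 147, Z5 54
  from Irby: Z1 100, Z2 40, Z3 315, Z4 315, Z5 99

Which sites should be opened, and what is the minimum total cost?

Open Holm only; minimum total cost 591.

For any fixed open set, each delivery zone goes to its cheapest open site; total = fixed + service.
{Holm}: Z1→Holm 50, Z2→Holm 64, Z3→Holm 231, Z4→Holm 84, Z5→Holm 99. Service 528; fixed 63; total 591.
{Ryde}: Z1→Ryde 50, Z2→Ryde 48, Z3→Ryde 147, Z4→Ryde 147, Z5→Ryde 54. Service 446; fixed 261; total 707.
{Ryde, Holm}: service 383 + fixed 324 = 707
{Ryde, Holm, Norris, Pell, Irby}: Z1→Ryde 50, Z2→Norris 32, Z3→Ryde 147, Z4→Norris 42, Z5→Ryde 54. Service 325; fixed 977; total 1302.
No other subset beats 591.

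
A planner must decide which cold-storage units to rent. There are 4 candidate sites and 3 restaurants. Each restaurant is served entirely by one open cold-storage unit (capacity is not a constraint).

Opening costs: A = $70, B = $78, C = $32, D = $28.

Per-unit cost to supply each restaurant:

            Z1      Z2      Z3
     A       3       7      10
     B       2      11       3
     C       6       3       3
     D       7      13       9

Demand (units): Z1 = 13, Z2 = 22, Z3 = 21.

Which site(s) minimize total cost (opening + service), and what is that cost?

For any fixed open set, each restaurant goes to its cheapest open site; total = fixed + service.
{C}: Z1→C 6·13=78, Z2→C 3·22=66, Z3→C 3·21=63. Service 207; fixed 32; total 239.
{B, C}: service 155 + fixed 110 = 265
{C, D}: service 207 + fixed 60 = 267
{A, B, C, D}: service 155 + fixed 208 = 363
No other subset beats 239.

Open C only; minimum total cost 239.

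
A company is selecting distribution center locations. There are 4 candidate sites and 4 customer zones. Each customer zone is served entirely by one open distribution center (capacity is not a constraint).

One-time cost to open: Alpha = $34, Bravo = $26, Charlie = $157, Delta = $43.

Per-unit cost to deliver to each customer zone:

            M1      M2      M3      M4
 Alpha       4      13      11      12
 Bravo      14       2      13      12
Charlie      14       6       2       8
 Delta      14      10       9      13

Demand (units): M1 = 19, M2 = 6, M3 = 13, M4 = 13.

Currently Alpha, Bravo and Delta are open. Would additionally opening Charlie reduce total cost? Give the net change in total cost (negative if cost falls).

No — net change +14 (cost rises by 14).

Current service cost with {Alpha, Bravo, Delta}: 361.
Adding Charlie: each customer zone re-picks its cheapest; new service cost 218, saving 143.
Extra fixed cost: 157. Net change = 157 − 143 = 14.
(Totals: 464 → 478.)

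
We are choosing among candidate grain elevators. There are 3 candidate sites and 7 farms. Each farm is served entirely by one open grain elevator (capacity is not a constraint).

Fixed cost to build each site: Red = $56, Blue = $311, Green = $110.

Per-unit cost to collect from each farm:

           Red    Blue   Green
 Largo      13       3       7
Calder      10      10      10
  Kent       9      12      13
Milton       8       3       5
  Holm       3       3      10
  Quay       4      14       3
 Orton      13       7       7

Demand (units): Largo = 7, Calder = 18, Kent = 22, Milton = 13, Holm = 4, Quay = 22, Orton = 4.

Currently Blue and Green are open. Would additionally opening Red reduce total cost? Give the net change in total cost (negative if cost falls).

Current service cost with {Blue, Green}: 610.
Adding Red: each farm re-picks its cheapest; new service cost 544, saving 66.
Extra fixed cost: 56. Net change = 56 − 66 = -10.
(Totals: 1031 → 1021.)

Yes — net change −10 (cost falls by 10).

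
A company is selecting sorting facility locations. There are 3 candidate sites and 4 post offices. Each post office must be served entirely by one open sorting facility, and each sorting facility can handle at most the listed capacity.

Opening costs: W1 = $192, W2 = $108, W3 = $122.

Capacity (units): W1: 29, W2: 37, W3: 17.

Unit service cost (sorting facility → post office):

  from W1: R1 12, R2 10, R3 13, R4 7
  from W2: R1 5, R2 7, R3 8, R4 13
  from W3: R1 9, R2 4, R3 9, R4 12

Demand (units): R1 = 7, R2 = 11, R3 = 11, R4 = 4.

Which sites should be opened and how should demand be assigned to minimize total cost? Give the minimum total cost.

Minimum total cost: 360

Open {W2}: R1→W2 5·7=35, R2→W2 7·11=77, R3→W2 8·11=88, R4→W2 13·4=52.
Loads: W2 carries 33/37. Service 252; fixed 108; total 360.
Next best feasible plan costs 445.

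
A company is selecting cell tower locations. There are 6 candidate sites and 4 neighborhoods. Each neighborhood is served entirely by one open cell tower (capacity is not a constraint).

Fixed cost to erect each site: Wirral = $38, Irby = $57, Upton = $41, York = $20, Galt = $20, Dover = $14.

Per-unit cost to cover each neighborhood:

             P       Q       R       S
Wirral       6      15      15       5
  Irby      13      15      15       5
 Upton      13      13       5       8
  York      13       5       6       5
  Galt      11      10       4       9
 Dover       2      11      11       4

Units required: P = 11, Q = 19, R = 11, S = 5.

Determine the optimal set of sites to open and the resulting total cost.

For any fixed open set, each neighborhood goes to its cheapest open site; total = fixed + service.
{York, Galt, Dover}: P→Dover 2·11=22, Q→York 5·19=95, R→Galt 4·11=44, S→Dover 4·5=20. Service 181; fixed 54; total 235.
{York, Dover}: P→Dover 2·11=22, Q→York 5·19=95, R→York 6·11=66, S→Dover 4·5=20. Service 203; fixed 34; total 237.
{Upton, York, Dover}: P→Dover 2·11=22, Q→York 5·19=95, R→Upton 5·11=55, S→Dover 4·5=20. Service 192; fixed 75; total 267.
{Wirral, Irby, Upton, York, Galt, Dover}: P→Dover 2·11=22, Q→York 5·19=95, R→Galt 4·11=44, S→Dover 4·5=20. Service 181; fixed 190; total 371.
No other subset beats 235.

Open York, Galt and Dover; minimum total cost 235.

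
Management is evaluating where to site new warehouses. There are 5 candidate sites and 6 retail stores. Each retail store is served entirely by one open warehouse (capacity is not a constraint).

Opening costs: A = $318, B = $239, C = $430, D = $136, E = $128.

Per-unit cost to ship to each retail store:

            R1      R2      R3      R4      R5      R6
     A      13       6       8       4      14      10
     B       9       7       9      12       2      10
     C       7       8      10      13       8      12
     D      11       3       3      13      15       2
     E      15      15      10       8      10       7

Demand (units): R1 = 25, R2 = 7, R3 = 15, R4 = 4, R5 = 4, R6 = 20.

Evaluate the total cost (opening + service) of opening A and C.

Each retail store is assigned to its cheapest site among the open ones.
{A, C}: R1→C 7·25=175, R2→A 6·7=42, R3→A 8·15=120, R4→A 4·4=16, R5→C 8·4=32, R6→A 10·20=200. Service 585; fixed 748; total 1333.

Total cost: 1333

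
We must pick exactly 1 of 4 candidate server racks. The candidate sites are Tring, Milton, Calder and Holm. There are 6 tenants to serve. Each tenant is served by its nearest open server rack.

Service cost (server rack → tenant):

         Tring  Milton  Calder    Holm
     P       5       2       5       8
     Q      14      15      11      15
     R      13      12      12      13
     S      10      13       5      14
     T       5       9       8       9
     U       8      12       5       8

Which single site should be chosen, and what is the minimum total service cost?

Choose Calder only; total service cost 46.

With exactly 1 open, each tenant uses its cheapest among the chosen.
{Calder}: P→Calder 5, Q→Calder 11, R→Calder 12, S→Calder 5, T→Calder 8, U→Calder 5. Service cost 46.
{Tring}: service cost 55
{Milton}: service cost 63
Among all 4 size-1 choices, {Calder} is lowest.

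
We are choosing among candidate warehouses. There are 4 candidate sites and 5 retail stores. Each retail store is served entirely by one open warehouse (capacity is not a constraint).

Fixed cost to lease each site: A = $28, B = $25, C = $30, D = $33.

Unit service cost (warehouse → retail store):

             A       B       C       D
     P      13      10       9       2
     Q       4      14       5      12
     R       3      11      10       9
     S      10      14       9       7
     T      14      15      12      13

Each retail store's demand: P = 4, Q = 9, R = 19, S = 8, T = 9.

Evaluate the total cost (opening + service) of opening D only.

Total cost: 493

Each retail store is assigned to its cheapest site among the open ones.
{D}: P→D 2·4=8, Q→D 12·9=108, R→D 9·19=171, S→D 7·8=56, T→D 13·9=117. Service 460; fixed 33; total 493.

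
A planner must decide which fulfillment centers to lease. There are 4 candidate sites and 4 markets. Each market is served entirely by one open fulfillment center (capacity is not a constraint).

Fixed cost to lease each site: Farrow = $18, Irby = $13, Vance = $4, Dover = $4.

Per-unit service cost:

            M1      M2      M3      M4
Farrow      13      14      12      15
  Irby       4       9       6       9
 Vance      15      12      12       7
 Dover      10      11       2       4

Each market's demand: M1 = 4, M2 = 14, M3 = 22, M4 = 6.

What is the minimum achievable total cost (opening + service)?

Minimum total cost: 227

For any fixed open set, each market goes to its cheapest open site; total = fixed + service.
{Irby, Dover}: M1→Irby 4·4=16, M2→Irby 9·14=126, M3→Dover 2·22=44, M4→Dover 4·6=24. Service 210; fixed 17; total 227.
{Irby, Vance, Dover}: service 210 + fixed 21 = 231
{Farrow, Irby, Dover}: M1→Irby 4·4=16, M2→Irby 9·14=126, M3→Dover 2·22=44, M4→Dover 4·6=24. Service 210; fixed 35; total 245.
{Farrow, Irby, Vance, Dover}: M1→Irby 4·4=16, M2→Irby 9·14=126, M3→Dover 2·22=44, M4→Dover 4·6=24. Service 210; fixed 39; total 249.
No other subset beats 227.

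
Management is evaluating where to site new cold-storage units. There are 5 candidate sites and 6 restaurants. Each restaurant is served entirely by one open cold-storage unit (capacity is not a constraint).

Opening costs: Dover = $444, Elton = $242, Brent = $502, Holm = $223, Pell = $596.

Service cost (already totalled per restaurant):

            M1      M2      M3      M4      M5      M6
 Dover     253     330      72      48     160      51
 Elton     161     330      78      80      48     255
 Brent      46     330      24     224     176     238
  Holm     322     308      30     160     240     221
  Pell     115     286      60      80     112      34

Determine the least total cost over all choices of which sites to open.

For any fixed open set, each restaurant goes to its cheapest open site; total = fixed + service.
{Elton}: M1→Elton 161, M2→Elton 330, M3→Elton 78, M4→Elton 80, M5→Elton 48, M6→Elton 255. Service 952; fixed 242; total 1194.
{Pell}: service 687 + fixed 596 = 1283
{Elton, Holm}: service 848 + fixed 465 = 1313
{Dover, Elton, Brent, Holm, Pell}: service 486 + fixed 2007 = 2493
No other subset beats 1194.

Minimum total cost: 1194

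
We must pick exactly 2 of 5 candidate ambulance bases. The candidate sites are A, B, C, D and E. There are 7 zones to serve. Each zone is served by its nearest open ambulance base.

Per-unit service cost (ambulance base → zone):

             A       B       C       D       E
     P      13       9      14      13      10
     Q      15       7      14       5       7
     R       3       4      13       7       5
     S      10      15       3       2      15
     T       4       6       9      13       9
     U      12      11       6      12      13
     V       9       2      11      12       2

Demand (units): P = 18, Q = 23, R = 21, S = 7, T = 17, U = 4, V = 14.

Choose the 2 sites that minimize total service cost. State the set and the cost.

Choose B and D; total service cost 549.

With exactly 2 open, each zone uses its cheapest among the chosen.
{B, D}: P→B 9·18=162, Q→D 5·23=115, R→B 4·21=84, S→D 2·7=14, T→B 6·17=102, U→B 11·4=44, V→B 2·14=28. Service cost 549.
{B, C}: service cost 582
{A, B}: service cost 596
Among all 10 size-2 choices, {B, D} is lowest.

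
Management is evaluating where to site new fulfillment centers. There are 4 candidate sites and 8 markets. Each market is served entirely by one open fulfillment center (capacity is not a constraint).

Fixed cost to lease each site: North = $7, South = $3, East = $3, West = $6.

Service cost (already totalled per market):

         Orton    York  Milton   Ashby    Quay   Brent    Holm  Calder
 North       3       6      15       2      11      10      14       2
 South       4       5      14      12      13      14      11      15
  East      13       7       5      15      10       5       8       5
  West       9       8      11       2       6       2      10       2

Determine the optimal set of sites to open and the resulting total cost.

Open South, East and West; minimum total cost 46.

For any fixed open set, each market goes to its cheapest open site; total = fixed + service.
{South, East, West}: Orton→South 4, York→South 5, Milton→East 5, Ashby→West 2, Quay→West 6, Brent→West 2, Holm→East 8, Calder→West 2. Service 34; fixed 12; total 46.
{North, East, West}: Orton→North 3, York→North 6, Milton→East 5, Ashby→North 2, Quay→West 6, Brent→West 2, Holm→East 8, Calder→North 2. Service 34; fixed 16; total 50.
{East, West}: service 41 + fixed 9 = 50
{North, South, East, West}: Orton→North 3, York→South 5, Milton→East 5, Ashby→North 2, Quay→West 6, Brent→West 2, Holm→East 8, Calder→North 2. Service 33; fixed 19; total 52.
No other subset beats 46.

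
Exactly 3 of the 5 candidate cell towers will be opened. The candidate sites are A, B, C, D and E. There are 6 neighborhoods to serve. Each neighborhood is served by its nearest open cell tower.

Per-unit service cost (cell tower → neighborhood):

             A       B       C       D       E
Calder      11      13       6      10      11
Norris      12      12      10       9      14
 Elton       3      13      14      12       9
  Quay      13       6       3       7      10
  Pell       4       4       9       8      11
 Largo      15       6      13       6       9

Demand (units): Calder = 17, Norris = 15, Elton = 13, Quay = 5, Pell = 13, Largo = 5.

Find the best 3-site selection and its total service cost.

With exactly 3 open, each neighborhood uses its cheapest among the chosen.
{A, C, D}: Calder→C 6·17=102, Norris→D 9·15=135, Elton→A 3·13=39, Quay→C 3·5=15, Pell→A 4·13=52, Largo→D 6·5=30. Service cost 373.
{A, B, C}: service cost 388
{A, C, E}: service cost 403
Among all 10 size-3 choices, {A, C, D} is lowest.

Choose A, C and D; total service cost 373.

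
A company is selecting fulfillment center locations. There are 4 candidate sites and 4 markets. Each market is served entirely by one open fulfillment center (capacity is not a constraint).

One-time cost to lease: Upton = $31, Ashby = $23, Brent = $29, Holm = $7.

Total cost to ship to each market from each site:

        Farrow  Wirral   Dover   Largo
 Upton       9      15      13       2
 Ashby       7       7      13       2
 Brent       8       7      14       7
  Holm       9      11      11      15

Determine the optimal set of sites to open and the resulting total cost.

Open Ashby only; minimum total cost 52.

For any fixed open set, each market goes to its cheapest open site; total = fixed + service.
{Ashby}: Farrow→Ashby 7, Wirral→Ashby 7, Dover→Ashby 13, Largo→Ashby 2. Service 29; fixed 23; total 52.
{Holm}: Farrow→Holm 9, Wirral→Holm 11, Dover→Holm 11, Largo→Holm 15. Service 46; fixed 7; total 53.
{Ashby, Holm}: Farrow→Ashby 7, Wirral→Ashby 7, Dover→Holm 11, Largo→Ashby 2. Service 27; fixed 30; total 57.
{Upton, Ashby, Brent, Holm}: service 27 + fixed 90 = 117
No other subset beats 52.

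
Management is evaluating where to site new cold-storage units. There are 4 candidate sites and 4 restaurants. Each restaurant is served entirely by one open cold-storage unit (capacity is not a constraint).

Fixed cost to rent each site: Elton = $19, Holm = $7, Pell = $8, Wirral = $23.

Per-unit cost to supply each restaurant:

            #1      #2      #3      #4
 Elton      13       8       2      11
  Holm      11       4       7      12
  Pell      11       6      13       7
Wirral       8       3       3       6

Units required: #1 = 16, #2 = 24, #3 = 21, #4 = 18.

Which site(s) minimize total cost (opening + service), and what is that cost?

For any fixed open set, each restaurant goes to its cheapest open site; total = fixed + service.
{Elton, Wirral}: #1→Wirral 8·16=128, #2→Wirral 3·24=72, #3→Elton 2·21=42, #4→Wirral 6·18=108. Service 350; fixed 42; total 392.
{Wirral}: #1→Wirral 8·16=128, #2→Wirral 3·24=72, #3→Wirral 3·21=63, #4→Wirral 6·18=108. Service 371; fixed 23; total 394.
{Elton, Holm, Wirral}: service 350 + fixed 49 = 399
{Elton, Holm, Pell, Wirral}: service 350 + fixed 57 = 407
(All 15 nonempty subsets were checked; Elton and Wirral is lowest.)

Open Elton and Wirral; minimum total cost 392.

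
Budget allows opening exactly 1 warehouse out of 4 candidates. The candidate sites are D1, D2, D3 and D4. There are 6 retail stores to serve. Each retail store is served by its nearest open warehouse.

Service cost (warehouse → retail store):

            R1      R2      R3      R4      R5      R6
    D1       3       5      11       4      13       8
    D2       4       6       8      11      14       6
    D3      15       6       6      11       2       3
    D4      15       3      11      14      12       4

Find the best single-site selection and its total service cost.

With exactly 1 open, each retail store uses its cheapest among the chosen.
{D3}: R1→D3 15, R2→D3 6, R3→D3 6, R4→D3 11, R5→D3 2, R6→D3 3. Service cost 43.
{D1}: service cost 44
{D2}: service cost 49
Among all 4 size-1 choices, {D3} is lowest.

Choose D3 only; total service cost 43.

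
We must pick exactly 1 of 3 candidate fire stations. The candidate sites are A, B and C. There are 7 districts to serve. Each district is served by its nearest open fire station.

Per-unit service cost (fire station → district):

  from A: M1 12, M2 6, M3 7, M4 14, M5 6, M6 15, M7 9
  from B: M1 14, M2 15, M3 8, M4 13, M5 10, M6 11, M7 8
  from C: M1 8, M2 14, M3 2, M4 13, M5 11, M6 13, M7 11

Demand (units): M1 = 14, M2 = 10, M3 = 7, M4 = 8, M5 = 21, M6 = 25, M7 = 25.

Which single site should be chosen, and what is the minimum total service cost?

With exactly 1 open, each district uses its cheapest among the chosen.
{A}: M1→A 12·14=168, M2→A 6·10=60, M3→A 7·7=49, M4→A 14·8=112, M5→A 6·21=126, M6→A 15·25=375, M7→A 9·25=225. Service cost 1115.
{B}: service cost 1191
{C}: service cost 1201
Among all 3 size-1 choices, {A} is lowest.

Choose A only; total service cost 1115.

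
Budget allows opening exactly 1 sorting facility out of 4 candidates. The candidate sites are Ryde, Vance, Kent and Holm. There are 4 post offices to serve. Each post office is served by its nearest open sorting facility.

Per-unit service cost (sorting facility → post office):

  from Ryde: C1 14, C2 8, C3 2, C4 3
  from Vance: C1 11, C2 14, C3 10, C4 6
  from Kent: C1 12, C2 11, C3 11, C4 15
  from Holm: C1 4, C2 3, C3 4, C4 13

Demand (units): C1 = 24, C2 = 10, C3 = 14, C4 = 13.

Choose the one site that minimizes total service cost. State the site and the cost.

With exactly 1 open, each post office uses its cheapest among the chosen.
{Holm}: C1→Holm 4·24=96, C2→Holm 3·10=30, C3→Holm 4·14=56, C4→Holm 13·13=169. Service cost 351.
{Ryde}: service cost 483
{Vance}: service cost 622
Among all 4 size-1 choices, {Holm} is lowest.

Choose Holm only; total service cost 351.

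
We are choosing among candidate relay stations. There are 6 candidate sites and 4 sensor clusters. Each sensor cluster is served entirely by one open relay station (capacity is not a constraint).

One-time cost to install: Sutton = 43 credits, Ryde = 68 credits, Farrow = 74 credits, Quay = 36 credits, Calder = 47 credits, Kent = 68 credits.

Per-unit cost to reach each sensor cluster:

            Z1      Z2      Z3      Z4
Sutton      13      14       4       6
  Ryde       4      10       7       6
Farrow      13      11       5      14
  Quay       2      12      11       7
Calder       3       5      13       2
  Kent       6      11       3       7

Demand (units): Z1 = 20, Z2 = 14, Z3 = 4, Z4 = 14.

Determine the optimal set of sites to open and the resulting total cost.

For any fixed open set, each sensor cluster goes to its cheapest open site; total = fixed + service.
{Calder}: Z1→Calder 3·20=60, Z2→Calder 5·14=70, Z3→Calder 13·4=52, Z4→Calder 2·14=28. Service 210; fixed 47; total 257.
{Sutton, Calder}: Z1→Calder 3·20=60, Z2→Calder 5·14=70, Z3→Sutton 4·4=16, Z4→Calder 2·14=28. Service 174; fixed 90; total 264.
{Quay, Calder}: Z1→Quay 2·20=40, Z2→Calder 5·14=70, Z3→Quay 11·4=44, Z4→Calder 2·14=28. Service 182; fixed 83; total 265.
{Sutton, Ryde, Farrow, Quay, Calder, Kent}: service 150 + fixed 336 = 486
No other subset beats 257.

Open Calder only; minimum total cost 257.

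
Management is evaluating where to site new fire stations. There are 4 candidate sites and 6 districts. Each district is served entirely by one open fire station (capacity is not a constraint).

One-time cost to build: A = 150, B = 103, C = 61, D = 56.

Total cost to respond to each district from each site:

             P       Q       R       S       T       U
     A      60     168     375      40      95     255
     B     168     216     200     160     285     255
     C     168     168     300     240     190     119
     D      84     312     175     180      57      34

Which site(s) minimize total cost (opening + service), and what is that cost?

Open A and D; minimum total cost 740.

For any fixed open set, each district goes to its cheapest open site; total = fixed + service.
{A, D}: P→A 60, Q→A 168, R→D 175, S→A 40, T→D 57, U→D 34. Service 534; fixed 206; total 740.
{A, C, D}: service 534 + fixed 267 = 801
{C, D}: service 698 + fixed 117 = 815
{A, B, C, D}: service 534 + fixed 370 = 904
(All 15 nonempty subsets were checked; A and D is lowest.)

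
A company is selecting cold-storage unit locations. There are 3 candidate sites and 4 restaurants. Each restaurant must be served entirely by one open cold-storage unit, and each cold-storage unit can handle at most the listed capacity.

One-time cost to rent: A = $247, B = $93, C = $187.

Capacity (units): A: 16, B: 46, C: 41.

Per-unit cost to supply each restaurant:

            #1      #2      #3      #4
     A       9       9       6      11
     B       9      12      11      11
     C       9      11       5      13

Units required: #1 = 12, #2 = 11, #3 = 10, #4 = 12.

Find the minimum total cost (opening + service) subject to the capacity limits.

Open {B}: #1→B 9·12=108, #2→B 12·11=132, #3→B 11·10=110, #4→B 11·12=132.
Loads: B carries 45/46. Service 482; fixed 93; total 575.
Next best feasible plan costs 691.

Minimum total cost: 575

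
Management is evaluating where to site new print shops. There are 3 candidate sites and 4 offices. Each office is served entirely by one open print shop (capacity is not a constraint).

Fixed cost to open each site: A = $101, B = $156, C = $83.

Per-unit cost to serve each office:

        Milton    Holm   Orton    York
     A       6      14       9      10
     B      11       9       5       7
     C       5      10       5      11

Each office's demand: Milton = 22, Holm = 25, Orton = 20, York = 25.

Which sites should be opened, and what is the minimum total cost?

For any fixed open set, each office goes to its cheapest open site; total = fixed + service.
{C}: Milton→C 5·22=110, Holm→C 10·25=250, Orton→C 5·20=100, York→C 11·25=275. Service 735; fixed 83; total 818.
{B, C}: Milton→C 5·22=110, Holm→B 9·25=225, Orton→B 5·20=100, York→B 7·25=175. Service 610; fixed 239; total 849.
{A, B}: service 632 + fixed 257 = 889
{A, B, C}: Milton→C 5·22=110, Holm→B 9·25=225, Orton→B 5·20=100, York→B 7·25=175. Service 610; fixed 340; total 950.
No other subset beats 818.

Open C only; minimum total cost 818.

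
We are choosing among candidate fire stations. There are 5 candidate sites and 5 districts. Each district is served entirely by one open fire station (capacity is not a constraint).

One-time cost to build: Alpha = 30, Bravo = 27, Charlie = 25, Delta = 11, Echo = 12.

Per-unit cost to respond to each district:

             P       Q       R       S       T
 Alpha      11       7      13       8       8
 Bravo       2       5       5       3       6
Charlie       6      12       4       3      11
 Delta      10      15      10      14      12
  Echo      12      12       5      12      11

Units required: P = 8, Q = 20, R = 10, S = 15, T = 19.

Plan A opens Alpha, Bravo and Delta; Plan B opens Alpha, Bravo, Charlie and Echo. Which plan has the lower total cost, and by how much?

Plan A is cheaper by 16.

Plan A: {Alpha, Bravo, Delta}: P→Bravo 2·8=16, Q→Bravo 5·20=100, R→Bravo 5·10=50, S→Bravo 3·15=45, T→Bravo 6·19=114. Service 325; fixed 68; total 393.
Plan B: {Alpha, Bravo, Charlie, Echo}: P→Bravo 2·8=16, Q→Bravo 5·20=100, R→Charlie 4·10=40, S→Bravo 3·15=45, T→Bravo 6·19=114. Service 315; fixed 94; total 409.
Difference: |393 − 409| = 16.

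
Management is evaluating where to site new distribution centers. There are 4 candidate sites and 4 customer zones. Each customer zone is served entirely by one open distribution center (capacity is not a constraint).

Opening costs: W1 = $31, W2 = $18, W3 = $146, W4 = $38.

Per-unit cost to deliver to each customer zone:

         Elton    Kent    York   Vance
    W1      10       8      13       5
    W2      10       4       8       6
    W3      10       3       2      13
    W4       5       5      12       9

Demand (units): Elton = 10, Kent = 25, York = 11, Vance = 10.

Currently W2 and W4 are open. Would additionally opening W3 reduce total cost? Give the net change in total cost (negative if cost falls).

Current service cost with {W2, W4}: 298.
Adding W3: each customer zone re-picks its cheapest; new service cost 207, saving 91.
Extra fixed cost: 146. Net change = 146 − 91 = 55.
(Totals: 354 → 409.)

No — net change +55 (cost rises by 55).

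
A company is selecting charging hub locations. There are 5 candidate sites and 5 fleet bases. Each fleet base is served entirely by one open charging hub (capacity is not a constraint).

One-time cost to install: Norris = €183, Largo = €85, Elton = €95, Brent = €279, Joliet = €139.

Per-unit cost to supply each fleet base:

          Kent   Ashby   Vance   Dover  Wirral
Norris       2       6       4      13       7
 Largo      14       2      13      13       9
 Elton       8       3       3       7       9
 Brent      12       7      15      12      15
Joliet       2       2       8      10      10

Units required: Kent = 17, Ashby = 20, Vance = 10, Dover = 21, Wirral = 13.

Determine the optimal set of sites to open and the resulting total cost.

Open Elton only; minimum total cost 585.

For any fixed open set, each fleet base goes to its cheapest open site; total = fixed + service.
{Elton}: Kent→Elton 8·17=136, Ashby→Elton 3·20=60, Vance→Elton 3·10=30, Dover→Elton 7·21=147, Wirral→Elton 9·13=117. Service 490; fixed 95; total 585.
{Elton, Joliet}: Kent→Joliet 2·17=34, Ashby→Joliet 2·20=40, Vance→Elton 3·10=30, Dover→Elton 7·21=147, Wirral→Elton 9·13=117. Service 368; fixed 234; total 602.
{Joliet}: service 494 + fixed 139 = 633
{Norris, Largo, Elton, Brent, Joliet}: Kent→Norris 2·17=34, Ashby→Largo 2·20=40, Vance→Elton 3·10=30, Dover→Elton 7·21=147, Wirral→Norris 7·13=91. Service 342; fixed 781; total 1123.
No other subset beats 585.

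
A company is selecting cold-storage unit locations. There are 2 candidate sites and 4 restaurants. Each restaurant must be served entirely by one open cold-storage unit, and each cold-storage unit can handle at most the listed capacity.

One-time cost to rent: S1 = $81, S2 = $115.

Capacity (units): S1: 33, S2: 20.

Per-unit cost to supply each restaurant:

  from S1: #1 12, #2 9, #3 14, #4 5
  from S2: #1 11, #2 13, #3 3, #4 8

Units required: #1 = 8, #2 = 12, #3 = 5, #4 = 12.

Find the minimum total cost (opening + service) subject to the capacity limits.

Minimum total cost: 467

Open {S1, S2}: #1→S2 11·8=88, #2→S1 9·12=108, #3→S2 3·5=15, #4→S1 5·12=60.
Loads: S1 carries 24/33, S2 carries 13/20. Service 271; fixed 196; total 467.
Next best feasible plan costs 475.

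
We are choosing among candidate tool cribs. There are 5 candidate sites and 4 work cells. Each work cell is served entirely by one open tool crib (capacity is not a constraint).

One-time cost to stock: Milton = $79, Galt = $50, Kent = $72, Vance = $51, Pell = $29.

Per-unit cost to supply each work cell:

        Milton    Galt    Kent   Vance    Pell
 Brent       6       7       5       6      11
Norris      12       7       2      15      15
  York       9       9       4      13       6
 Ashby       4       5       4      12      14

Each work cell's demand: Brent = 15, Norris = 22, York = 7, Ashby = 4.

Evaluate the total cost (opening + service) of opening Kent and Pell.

Each work cell is assigned to its cheapest site among the open ones.
{Kent, Pell}: Brent→Kent 5·15=75, Norris→Kent 2·22=44, York→Kent 4·7=28, Ashby→Kent 4·4=16. Service 163; fixed 101; total 264.

Total cost: 264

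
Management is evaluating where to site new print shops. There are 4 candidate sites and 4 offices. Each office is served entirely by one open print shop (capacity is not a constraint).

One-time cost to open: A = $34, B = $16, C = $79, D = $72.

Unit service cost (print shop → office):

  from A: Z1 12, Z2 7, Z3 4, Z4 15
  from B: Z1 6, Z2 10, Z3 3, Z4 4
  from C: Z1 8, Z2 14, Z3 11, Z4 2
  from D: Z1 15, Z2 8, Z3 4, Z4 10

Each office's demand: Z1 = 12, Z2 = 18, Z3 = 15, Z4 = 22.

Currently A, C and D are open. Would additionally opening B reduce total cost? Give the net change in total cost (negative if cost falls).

Yes — net change −23 (cost falls by 23).

Current service cost with {A, C, D}: 326.
Adding B: each office re-picks its cheapest; new service cost 287, saving 39.
Extra fixed cost: 16. Net change = 16 − 39 = -23.
(Totals: 511 → 488.)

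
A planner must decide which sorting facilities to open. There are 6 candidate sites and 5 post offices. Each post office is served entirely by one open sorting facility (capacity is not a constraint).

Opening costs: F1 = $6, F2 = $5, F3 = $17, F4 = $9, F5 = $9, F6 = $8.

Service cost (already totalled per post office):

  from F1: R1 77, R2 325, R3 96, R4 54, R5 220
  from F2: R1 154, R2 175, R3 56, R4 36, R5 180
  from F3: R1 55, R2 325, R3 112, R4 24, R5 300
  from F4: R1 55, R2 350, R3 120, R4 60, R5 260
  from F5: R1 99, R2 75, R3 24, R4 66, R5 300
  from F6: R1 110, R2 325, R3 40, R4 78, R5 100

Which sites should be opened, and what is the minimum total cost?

Open F3, F5 and F6; minimum total cost 312.

For any fixed open set, each post office goes to its cheapest open site; total = fixed + service.
{F3, F5, F6}: R1→F3 55, R2→F5 75, R3→F5 24, R4→F3 24, R5→F6 100. Service 278; fixed 34; total 312.
{F2, F3, F5, F6}: service 278 + fixed 39 = 317
{F1, F3, F5, F6}: service 278 + fixed 40 = 318
{F1, F2, F3, F4, F5, F6}: R1→F3 55, R2→F5 75, R3→F5 24, R4→F3 24, R5→F6 100. Service 278; fixed 54; total 332.
No other subset beats 312.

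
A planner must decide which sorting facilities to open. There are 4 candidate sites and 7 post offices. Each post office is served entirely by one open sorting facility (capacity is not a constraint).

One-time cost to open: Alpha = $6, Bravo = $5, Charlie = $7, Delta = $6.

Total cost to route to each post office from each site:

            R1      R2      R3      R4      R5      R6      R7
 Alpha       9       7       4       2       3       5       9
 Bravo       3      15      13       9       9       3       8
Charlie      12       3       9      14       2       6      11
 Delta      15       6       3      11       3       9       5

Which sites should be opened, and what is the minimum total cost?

Open Alpha and Bravo; minimum total cost 41.

For any fixed open set, each post office goes to its cheapest open site; total = fixed + service.
{Alpha, Bravo}: R1→Bravo 3, R2→Alpha 7, R3→Alpha 4, R4→Alpha 2, R5→Alpha 3, R6→Bravo 3, R7→Bravo 8. Service 30; fixed 11; total 41.
{Alpha, Bravo, Delta}: R1→Bravo 3, R2→Delta 6, R3→Delta 3, R4→Alpha 2, R5→Alpha 3, R6→Bravo 3, R7→Delta 5. Service 25; fixed 17; total 42.
{Alpha, Bravo, Charlie}: service 25 + fixed 18 = 43
{Alpha, Bravo, Charlie, Delta}: service 21 + fixed 24 = 45
No other subset beats 41.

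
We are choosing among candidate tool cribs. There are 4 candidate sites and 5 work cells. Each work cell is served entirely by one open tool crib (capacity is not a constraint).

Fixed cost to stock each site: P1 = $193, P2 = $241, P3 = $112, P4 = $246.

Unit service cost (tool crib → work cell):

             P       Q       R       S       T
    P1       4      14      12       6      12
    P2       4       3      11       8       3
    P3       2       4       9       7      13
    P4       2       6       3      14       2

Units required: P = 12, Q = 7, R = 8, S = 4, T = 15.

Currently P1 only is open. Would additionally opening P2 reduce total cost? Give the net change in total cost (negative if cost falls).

Current service cost with {P1}: 446.
Adding P2: each work cell re-picks its cheapest; new service cost 226, saving 220.
Extra fixed cost: 241. Net change = 241 − 220 = 21.
(Totals: 639 → 660.)

No — net change +21 (cost rises by 21).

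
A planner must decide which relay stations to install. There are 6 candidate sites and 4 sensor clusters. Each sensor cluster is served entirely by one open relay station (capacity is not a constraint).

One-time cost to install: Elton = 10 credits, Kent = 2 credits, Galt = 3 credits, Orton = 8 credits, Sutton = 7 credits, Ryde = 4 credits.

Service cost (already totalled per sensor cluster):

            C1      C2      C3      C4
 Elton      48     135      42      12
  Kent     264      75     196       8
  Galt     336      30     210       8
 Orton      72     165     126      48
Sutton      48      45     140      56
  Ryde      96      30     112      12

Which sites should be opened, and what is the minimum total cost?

Open Elton and Galt; minimum total cost 141.

For any fixed open set, each sensor cluster goes to its cheapest open site; total = fixed + service.
{Elton, Galt}: C1→Elton 48, C2→Galt 30, C3→Elton 42, C4→Galt 8. Service 128; fixed 13; total 141.
{Elton, Kent, Galt}: C1→Elton 48, C2→Galt 30, C3→Elton 42, C4→Kent 8. Service 128; fixed 15; total 143.
{Elton, Kent, Ryde}: service 128 + fixed 16 = 144
{Elton, Kent, Galt, Orton, Sutton, Ryde}: service 128 + fixed 34 = 162
No other subset beats 141.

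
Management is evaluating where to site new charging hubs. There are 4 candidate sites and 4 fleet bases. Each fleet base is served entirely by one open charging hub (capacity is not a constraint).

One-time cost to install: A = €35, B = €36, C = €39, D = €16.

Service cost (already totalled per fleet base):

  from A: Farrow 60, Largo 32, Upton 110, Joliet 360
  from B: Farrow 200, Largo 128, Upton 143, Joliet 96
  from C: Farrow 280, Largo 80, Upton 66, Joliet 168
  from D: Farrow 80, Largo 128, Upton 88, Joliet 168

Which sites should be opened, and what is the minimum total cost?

Open A, B and D; minimum total cost 363.

For any fixed open set, each fleet base goes to its cheapest open site; total = fixed + service.
{A, B, D}: Farrow→A 60, Largo→A 32, Upton→D 88, Joliet→B 96. Service 276; fixed 87; total 363.
{A, B, C}: Farrow→A 60, Largo→A 32, Upton→C 66, Joliet→B 96. Service 254; fixed 110; total 364.
{A, B}: service 298 + fixed 71 = 369
{A, B, C, D}: service 254 + fixed 126 = 380
(All 15 nonempty subsets were checked; A, B and D is lowest.)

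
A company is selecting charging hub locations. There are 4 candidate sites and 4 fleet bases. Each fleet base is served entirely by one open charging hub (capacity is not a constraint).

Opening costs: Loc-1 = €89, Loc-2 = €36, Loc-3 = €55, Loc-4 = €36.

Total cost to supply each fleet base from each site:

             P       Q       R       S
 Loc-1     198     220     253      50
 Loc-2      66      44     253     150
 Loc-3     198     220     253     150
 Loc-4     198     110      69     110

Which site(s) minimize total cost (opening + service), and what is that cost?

For any fixed open set, each fleet base goes to its cheapest open site; total = fixed + service.
{Loc-2, Loc-4}: P→Loc-2 66, Q→Loc-2 44, R→Loc-4 69, S→Loc-4 110. Service 289; fixed 72; total 361.
{Loc-1, Loc-2, Loc-4}: service 229 + fixed 161 = 390
{Loc-2, Loc-3, Loc-4}: P→Loc-2 66, Q→Loc-2 44, R→Loc-4 69, S→Loc-4 110. Service 289; fixed 127; total 416.
{Loc-1, Loc-2, Loc-3, Loc-4}: P→Loc-2 66, Q→Loc-2 44, R→Loc-4 69, S→Loc-1 50. Service 229; fixed 216; total 445.
No other subset beats 361.

Open Loc-2 and Loc-4; minimum total cost 361.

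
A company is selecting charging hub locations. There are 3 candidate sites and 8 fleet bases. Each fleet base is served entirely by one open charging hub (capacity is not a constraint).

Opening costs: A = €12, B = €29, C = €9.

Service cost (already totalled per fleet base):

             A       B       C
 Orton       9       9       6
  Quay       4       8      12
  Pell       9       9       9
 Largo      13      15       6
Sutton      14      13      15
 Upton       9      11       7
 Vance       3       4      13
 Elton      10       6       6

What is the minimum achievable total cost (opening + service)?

Minimum total cost: 76

For any fixed open set, each fleet base goes to its cheapest open site; total = fixed + service.
{A, C}: Orton→C 6, Quay→A 4, Pell→A 9, Largo→C 6, Sutton→A 14, Upton→C 7, Vance→A 3, Elton→C 6. Service 55; fixed 21; total 76.
{A}: Orton→A 9, Quay→A 4, Pell→A 9, Largo→A 13, Sutton→A 14, Upton→A 9, Vance→A 3, Elton→A 10. Service 71; fixed 12; total 83.
{C}: Orton→C 6, Quay→C 12, Pell→C 9, Largo→C 6, Sutton→C 15, Upton→C 7, Vance→C 13, Elton→C 6. Service 74; fixed 9; total 83.
{A, B, C}: service 54 + fixed 50 = 104
No other subset beats 76.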